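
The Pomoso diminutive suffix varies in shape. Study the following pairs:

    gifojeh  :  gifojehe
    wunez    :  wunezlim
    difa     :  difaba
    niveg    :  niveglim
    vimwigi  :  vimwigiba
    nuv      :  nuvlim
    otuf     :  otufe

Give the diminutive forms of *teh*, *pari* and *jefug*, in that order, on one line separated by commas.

tehe, pariba, jefuglim

The pattern is voicing of the final sound: -e when the stem ends in a voiceless consonant (*gifojeh*, *otuf*); -lim when the stem ends in a voiced consonant (*wunez*, *niveg*, *nuv*); -ba when the stem ends in a vowel (*difa*, *vimwigi*).
*teh*: final sound = /h/, a voiceless consonant → -e → *tehe*.
The final sound of *pari* is /i/, which is a vowel, so the suffix is -ba, giving *pariba*.
Since the final sound of *jefug* is /g/ (a voiced consonant), it takes -lim, giving *jefuglim*.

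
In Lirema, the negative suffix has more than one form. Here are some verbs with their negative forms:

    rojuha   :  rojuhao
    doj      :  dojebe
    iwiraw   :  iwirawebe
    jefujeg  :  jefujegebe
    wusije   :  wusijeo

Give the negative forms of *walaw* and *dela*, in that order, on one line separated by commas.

walawebe, delao

The alternation tracks the final sound of the stem — -ebe when the stem ends in a consonant (*doj*, *iwiraw*, *jefujeg*); -o when the stem ends in a vowel (*rojuha*, *wusije*).
The final sound of *walaw* is /w/, which is a consonant, so the suffix is -ebe, giving *walawebe*.
*dela* — final sound /a/ (a vowel) → -o → *delao*.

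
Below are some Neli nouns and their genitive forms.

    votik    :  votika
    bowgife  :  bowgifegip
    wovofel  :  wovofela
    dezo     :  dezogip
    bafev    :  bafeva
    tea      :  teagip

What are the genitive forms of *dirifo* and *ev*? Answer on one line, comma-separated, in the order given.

dirifogip, eva

Looking at the final sound of each stem: -a when the stem ends in a consonant (*votik*, *wovofel*, *bafev*); -gip when the stem ends in a vowel (*bowgife*, *dezo*, *tea*).
*dirifo* — final sound /o/ (a vowel) → -gip → *dirifogip*.
Since the final sound of *ev* is /v/ (a consonant), it takes -a, giving *eva*.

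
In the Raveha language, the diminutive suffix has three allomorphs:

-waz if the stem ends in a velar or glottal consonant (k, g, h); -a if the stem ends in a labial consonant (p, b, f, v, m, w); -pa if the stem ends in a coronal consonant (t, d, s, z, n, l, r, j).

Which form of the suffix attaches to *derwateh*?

The final consonant of *derwateh* is /h/, which is velar/glottal, so the suffix is -waz.

-waz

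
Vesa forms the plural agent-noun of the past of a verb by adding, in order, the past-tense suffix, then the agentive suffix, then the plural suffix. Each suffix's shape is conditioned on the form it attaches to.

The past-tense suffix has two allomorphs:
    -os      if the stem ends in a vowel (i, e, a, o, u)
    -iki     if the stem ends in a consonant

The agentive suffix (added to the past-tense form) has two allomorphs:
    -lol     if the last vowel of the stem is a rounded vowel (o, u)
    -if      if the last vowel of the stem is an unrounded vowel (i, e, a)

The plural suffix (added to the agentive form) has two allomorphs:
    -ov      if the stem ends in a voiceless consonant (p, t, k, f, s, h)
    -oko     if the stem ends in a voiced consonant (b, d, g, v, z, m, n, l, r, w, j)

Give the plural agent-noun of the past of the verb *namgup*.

*namgup*: final sound = /p/, a consonant → -iki → *namgupiki*.
Since the last vowel of the past-tense form *namgupiki* is /i/ (an unrounded vowel), it takes -if, giving *namgupikiif*.
The final consonant of the agentive form *namgupikiif* is /f/, which is voiceless, so the plural suffix is -ov, giving *namgupikiifov*.

namgupikiifov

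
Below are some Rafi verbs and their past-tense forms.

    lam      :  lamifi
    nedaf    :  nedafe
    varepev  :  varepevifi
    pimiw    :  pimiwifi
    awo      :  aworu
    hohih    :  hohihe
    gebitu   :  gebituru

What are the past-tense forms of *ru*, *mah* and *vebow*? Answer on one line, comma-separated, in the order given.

The suffix is conditioned by the final sound: -e when the stem ends in a voiceless consonant (*nedaf*, *hohih*); -ifi when the stem ends in a voiced consonant (*lam*, *varepev*, *pimiw*); -ru when the stem ends in a vowel (*awo*, *gebitu*).
The final sound of *ru* is /u/, which is a vowel, so the suffix is -ru, giving *ruru*.
The final sound of *mah* is /h/, which is a voiceless consonant, so the suffix is -e, giving *mahe*.
*vebow* — final sound /w/ (a voiced consonant) → -ifi → *vebowifi*.

ruru, mahe, vebowifi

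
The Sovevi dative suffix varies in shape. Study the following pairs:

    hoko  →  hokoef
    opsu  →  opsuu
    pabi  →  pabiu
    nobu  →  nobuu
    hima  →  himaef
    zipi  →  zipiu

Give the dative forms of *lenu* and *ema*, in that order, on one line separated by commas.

The pattern is height harmony: -u when the last vowel of the stem is a high vowel (*opsu*, *pabi*, *nobu*, *zipi*); -ef when the last vowel of the stem is a non-high vowel (*hoko*, *hima*).
*lenu*: last vowel = /u/, a high vowel → -u → *lenuu*.
The last vowel of *ema* is /a/, which is a non-high vowel, so the suffix is -ef, giving *emaef*.

lenuu, emaef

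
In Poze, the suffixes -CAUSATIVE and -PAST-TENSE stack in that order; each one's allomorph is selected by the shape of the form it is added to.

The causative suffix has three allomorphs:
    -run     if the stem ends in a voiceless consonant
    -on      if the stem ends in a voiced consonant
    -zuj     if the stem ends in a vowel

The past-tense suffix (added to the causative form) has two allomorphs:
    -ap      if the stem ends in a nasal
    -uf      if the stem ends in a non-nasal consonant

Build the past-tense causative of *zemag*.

zemagonap

*zemag*: final sound = /g/, a voiced consonant → -on → *zemagon*.
The causative form *zemagon* — final consonant /n/ (a nasal) → -ap → *zemagonap*.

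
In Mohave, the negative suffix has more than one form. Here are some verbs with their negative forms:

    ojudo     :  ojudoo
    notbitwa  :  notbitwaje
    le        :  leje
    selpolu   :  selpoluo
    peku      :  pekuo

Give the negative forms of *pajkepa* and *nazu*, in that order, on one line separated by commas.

The alternation tracks the last vowel of the stem — -o when the last vowel of the stem is a rounded vowel (*ojudo*, *selpolu*, *peku*); -je when the last vowel of the stem is an unrounded vowel (*notbitwa*, *le*).
Since the last vowel of *pajkepa* is /a/ (an unrounded vowel), it takes -je, giving *pajkepaje*.
*nazu* — last vowel /u/ (a rounded vowel) → -o → *nazuo*.

pajkepaje, nazuo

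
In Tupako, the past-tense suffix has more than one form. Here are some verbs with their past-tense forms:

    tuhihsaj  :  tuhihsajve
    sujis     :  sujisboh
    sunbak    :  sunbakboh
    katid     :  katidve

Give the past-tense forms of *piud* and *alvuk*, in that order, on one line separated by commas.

The pattern is voicing of the final consonant: -boh when the stem ends in a voiceless consonant (*sujis*, *sunbak*); -ve when the stem ends in a voiced consonant (*tuhihsaj*, *katid*).
Since the final consonant of *piud* is /d/ (voiced), it takes -ve, giving *piudve*.
*alvuk*: final consonant = /k/, voiceless → -boh → *alvukboh*.

piudve, alvukboh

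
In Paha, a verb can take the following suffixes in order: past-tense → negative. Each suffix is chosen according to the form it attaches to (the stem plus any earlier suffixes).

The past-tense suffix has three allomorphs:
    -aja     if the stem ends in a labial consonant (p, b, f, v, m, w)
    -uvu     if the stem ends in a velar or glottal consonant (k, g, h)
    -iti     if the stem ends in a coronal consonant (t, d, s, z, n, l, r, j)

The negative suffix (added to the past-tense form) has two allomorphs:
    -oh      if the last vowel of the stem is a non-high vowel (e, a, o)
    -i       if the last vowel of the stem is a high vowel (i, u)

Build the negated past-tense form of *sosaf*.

Since the final consonant of *sosaf* is /f/ (labial), it takes -aja, giving *sosafaja*.
Since the last vowel of the past-tense form *sosafaja* is /a/ (a non-high vowel), it takes -oh, giving *sosafajaoh*.

sosafajaoh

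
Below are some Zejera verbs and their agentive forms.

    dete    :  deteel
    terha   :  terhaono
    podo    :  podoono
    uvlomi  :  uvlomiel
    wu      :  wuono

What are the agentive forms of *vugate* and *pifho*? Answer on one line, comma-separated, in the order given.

vugateel, pifhoono

The pattern is front/back vowel harmony: -el when the last vowel of the stem is a front vowel (*dete*, *uvlomi*); -ono when the last vowel of the stem is a back vowel (*terha*, *podo*, *wu*).
*vugate*: last vowel = /e/, a front vowel → -el → *vugateel*.
Since the last vowel of *pifho* is /o/ (a back vowel), it takes -ono, giving *pifhoono*.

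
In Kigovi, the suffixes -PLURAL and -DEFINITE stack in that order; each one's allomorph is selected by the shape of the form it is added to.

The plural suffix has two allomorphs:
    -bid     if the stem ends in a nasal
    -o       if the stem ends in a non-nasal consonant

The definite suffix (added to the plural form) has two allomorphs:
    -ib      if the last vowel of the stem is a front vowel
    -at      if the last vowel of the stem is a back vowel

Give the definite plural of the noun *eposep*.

eposepoat

*eposep*: final consonant = /p/, non-nasal → -o → *eposepo*.
The plural form *eposepo* — last vowel /o/ (a back vowel) → -at → *eposepoat*.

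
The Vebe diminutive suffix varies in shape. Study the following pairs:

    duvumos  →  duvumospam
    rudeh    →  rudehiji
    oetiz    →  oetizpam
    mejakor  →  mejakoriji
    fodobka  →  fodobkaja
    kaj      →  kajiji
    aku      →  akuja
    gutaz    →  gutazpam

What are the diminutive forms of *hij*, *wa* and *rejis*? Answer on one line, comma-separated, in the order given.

hijiji, waja, rejispam

Looking at the final sound of each stem: -pam when the stem ends in a sibilant (*duvumos*, *oetiz*, *gutaz*); -iji when the stem ends in a non-sibilant consonant (*rudeh*, *mejakor*, *kaj*); -ja when the stem ends in a vowel (*fodobka*, *aku*).
Since the final sound of *hij* is /j/ (a non-sibilant consonant), it takes -iji, giving *hijiji*.
Since the final sound of *wa* is /a/ (a vowel), it takes -ja, giving *waja*.
The final sound of *rejis* is /s/, which is a sibilant, so the suffix is -pam, giving *rejispam*.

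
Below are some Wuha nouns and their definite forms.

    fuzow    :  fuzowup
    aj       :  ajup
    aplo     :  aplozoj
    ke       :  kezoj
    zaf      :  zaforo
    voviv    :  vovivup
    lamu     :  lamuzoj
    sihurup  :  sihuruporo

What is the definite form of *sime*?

simezoj

The alternation tracks the final sound of the stem — -oro when the stem ends in a voiceless consonant (*zaf*, *sihurup*); -up when the stem ends in a voiced consonant (*fuzow*, *aj*, *voviv*); -zoj when the stem ends in a vowel (*aplo*, *ke*, *lamu*).
*sime* — final sound /e/ (a vowel) → -zoj → *simezoj*.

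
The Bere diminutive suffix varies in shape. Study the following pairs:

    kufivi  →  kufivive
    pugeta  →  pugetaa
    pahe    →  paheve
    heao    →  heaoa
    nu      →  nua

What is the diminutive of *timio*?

timioa

The suffix is conditioned by the last vowel: -ve when the last vowel of the stem is a front vowel (*kufivi*, *pahe*); -a when the last vowel of the stem is a back vowel (*pugeta*, *heao*, *nu*).
The last vowel of *timio* is /o/, which is a back vowel, so the suffix is -a, giving *timioa*.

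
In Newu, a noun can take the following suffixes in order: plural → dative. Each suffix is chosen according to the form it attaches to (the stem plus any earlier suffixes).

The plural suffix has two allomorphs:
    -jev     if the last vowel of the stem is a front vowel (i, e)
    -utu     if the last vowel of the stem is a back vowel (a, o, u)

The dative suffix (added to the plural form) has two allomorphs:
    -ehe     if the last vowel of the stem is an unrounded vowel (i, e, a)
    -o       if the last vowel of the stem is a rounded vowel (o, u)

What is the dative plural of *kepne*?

The last vowel of *kepne* is /e/, which is a front vowel, so the plural suffix is -jev, giving *kepnejev*.
The plural form *kepnejev* — last vowel /e/ (an unrounded vowel) → -ehe → *kepnejevehe*.

kepnejevehe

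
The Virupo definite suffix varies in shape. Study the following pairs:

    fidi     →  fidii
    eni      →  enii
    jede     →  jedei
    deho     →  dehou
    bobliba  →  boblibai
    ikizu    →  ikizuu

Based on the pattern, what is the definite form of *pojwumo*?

The alternation tracks the last vowel of the stem — -u when the last vowel of the stem is a rounded vowel (*deho*, *ikizu*); -i when the last vowel of the stem is an unrounded vowel (*fidi*, *eni*, *jede*, *bobliba*).
*pojwumo*: last vowel = /o/, a rounded vowel → -u → *pojwumou*.

pojwumou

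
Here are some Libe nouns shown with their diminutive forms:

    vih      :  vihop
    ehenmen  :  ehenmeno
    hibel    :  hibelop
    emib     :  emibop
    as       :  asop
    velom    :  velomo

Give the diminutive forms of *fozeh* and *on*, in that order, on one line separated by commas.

fozehop, ono

Looking at the final consonant of each stem: -o when the stem ends in a nasal (*ehenmen*, *velom*); -op when the stem ends in a non-nasal consonant (*vih*, *hibel*, *emib*, *as*).
*fozeh*: final consonant = /h/, non-nasal → -op → *fozehop*.
Since the final consonant of *on* is /n/ (a nasal), it takes -o, giving *ono*.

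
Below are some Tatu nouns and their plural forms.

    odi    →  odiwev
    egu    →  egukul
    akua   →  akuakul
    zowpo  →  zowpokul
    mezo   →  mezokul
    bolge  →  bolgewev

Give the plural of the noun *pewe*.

pewewev

The alternation tracks the last vowel of the stem — -wev when the last vowel of the stem is a front vowel (*odi*, *bolge*); -kul when the last vowel of the stem is a back vowel (*egu*, *akua*, *zowpo*, *mezo*).
The last vowel of *pewe* is /e/, which is a front vowel, so the suffix is -wev, giving *pewewev*.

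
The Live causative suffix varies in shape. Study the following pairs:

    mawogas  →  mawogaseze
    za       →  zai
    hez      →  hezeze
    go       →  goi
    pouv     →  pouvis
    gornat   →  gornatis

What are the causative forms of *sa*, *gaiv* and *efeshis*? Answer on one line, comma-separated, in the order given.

The pattern is sibilance of the final sound: -eze when the stem ends in a sibilant (*mawogas*, *hez*); -is when the stem ends in a non-sibilant consonant (*pouv*, *gornat*); -i when the stem ends in a vowel (*za*, *go*).
*sa*: final sound = /a/, a vowel → -i → *sai*.
The final sound of *gaiv* is /v/, which is a non-sibilant consonant, so the suffix is -is, giving *gaivis*.
*efeshis*: final sound = /s/, a sibilant → -eze → *efeshiseze*.

sai, gaivis, efeshiseze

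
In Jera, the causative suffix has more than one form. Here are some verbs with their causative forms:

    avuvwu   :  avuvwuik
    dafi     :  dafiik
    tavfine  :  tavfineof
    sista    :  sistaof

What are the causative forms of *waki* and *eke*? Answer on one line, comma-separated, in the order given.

The alternation tracks the last vowel of the stem — -ik when the last vowel of the stem is a high vowel (*avuvwu*, *dafi*); -of when the last vowel of the stem is a non-high vowel (*tavfine*, *sista*).
*waki*: last vowel = /i/, a high vowel → -ik → *wakiik*.
The last vowel of *eke* is /e/, which is a non-high vowel, so the suffix is -of, giving *ekeof*.

wakiik, ekeof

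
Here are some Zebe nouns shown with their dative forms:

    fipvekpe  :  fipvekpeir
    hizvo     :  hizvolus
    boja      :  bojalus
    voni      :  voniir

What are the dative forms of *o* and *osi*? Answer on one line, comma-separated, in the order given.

olus, osiir

The suffix is conditioned by the last vowel: -ir when the last vowel of the stem is a front vowel (*fipvekpe*, *voni*); -lus when the last vowel of the stem is a back vowel (*hizvo*, *boja*).
Since the last vowel of *o* is /o/ (a back vowel), it takes -lus, giving *olus*.
The last vowel of *osi* is /i/, which is a front vowel, so the suffix is -ir, giving *osiir*.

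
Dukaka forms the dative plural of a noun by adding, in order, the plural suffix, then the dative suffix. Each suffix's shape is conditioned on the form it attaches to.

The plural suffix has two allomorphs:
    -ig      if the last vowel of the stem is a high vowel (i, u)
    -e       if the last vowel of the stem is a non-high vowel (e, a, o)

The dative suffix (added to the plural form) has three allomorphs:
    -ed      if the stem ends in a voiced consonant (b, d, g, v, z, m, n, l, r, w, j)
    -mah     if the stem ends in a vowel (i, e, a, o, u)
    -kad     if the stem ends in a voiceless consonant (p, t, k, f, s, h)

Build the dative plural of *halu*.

haluiged

*halu*: last vowel = /u/, a high vowel → -ig → *haluig*.
The final sound of the plural form *haluig* is /g/, which is a voiced consonant, so the dative suffix is -ed, giving *haluiged*.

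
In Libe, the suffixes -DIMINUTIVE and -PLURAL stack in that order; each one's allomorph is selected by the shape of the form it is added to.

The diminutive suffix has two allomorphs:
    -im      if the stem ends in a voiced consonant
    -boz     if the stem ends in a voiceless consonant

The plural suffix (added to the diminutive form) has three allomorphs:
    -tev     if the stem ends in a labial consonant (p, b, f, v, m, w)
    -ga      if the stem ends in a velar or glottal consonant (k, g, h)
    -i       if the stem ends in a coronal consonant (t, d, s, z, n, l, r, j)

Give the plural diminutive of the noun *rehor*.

rehorimtev

*rehor* — final consonant /r/ (voiced) → -im → *rehorim*.
The diminutive form *rehorim*: final consonant = /m/, labial → -tev → *rehorimtev*.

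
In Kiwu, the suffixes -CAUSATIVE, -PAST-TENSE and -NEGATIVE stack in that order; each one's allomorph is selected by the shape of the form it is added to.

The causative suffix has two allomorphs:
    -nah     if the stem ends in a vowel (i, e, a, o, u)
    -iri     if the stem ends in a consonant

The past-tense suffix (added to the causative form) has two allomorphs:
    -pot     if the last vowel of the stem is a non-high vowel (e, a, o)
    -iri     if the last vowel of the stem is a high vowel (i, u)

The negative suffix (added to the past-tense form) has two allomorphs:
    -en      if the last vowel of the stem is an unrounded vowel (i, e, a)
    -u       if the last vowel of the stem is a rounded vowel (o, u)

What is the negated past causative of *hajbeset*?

*hajbeset*: final sound = /t/, a consonant → -iri → *hajbesetiri*.
The last vowel of the causative form *hajbesetiri* is /i/, which is a high vowel, so the past-tense suffix is -iri, giving *hajbesetiriiri*.
The past-tense form *hajbesetiriiri*: last vowel = /i/, an unrounded vowel → -en → *hajbesetiriirien*.

hajbesetiriirien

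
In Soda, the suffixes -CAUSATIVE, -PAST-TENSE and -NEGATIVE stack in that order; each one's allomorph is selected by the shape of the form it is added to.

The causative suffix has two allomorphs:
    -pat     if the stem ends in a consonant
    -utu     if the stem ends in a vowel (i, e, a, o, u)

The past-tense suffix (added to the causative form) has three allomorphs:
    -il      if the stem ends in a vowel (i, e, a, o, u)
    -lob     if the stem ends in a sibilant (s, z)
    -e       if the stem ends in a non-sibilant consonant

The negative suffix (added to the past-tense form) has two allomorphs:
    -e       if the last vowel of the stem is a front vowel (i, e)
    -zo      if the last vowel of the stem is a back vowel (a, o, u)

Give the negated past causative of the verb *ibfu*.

ibfuutuile

Since the final sound of *ibfu* is /u/ (a vowel), it takes -utu, giving *ibfuutu*.
The final sound of the causative form *ibfuutu* is /u/, which is a vowel, so the past-tense suffix is -il, giving *ibfuutuil*.
Since the last vowel of the past-tense form *ibfuutuil* is /i/ (a front vowel), it takes -e, giving *ibfuutuile*.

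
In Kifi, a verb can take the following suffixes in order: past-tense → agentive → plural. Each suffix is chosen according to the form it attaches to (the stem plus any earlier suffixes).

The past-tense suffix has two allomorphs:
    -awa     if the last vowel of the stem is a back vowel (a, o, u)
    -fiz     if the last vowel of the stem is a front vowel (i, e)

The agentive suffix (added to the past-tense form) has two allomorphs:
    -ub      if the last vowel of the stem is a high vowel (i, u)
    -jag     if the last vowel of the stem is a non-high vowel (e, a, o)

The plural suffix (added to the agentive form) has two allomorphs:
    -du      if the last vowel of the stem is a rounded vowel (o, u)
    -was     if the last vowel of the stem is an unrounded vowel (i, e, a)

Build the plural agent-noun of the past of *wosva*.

wosvaawajagwas

Since the last vowel of *wosva* is /a/ (a back vowel), it takes -awa, giving *wosvaawa*.
The last vowel of the past-tense form *wosvaawa* is /a/, which is a non-high vowel, so the agentive suffix is -jag, giving *wosvaawajag*.
The agentive form *wosvaawajag* — last vowel /a/ (an unrounded vowel) → -was → *wosvaawajagwas*.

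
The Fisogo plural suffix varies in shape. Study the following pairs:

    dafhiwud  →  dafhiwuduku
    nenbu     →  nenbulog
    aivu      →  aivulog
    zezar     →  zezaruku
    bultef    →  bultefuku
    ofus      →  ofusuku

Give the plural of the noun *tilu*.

tilulog

The alternation tracks the final sound of the stem — -uku when the stem ends in a consonant (*dafhiwud*, *zezar*, *bultef*, *ofus*); -log when the stem ends in a vowel (*nenbu*, *aivu*).
Since the final sound of *tilu* is /u/ (a vowel), it takes -log, giving *tilulog*.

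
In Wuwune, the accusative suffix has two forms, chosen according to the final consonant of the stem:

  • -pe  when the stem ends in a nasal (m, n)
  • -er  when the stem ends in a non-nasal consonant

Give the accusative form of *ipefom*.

*ipefom* — final consonant /m/ (a nasal) → -pe → *ipefompe*.

ipefompe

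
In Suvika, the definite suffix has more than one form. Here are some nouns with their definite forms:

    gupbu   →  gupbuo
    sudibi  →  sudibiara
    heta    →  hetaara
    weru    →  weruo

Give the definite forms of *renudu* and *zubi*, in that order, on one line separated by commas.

Looking at the last vowel of each stem: -o when the last vowel of the stem is a rounded vowel (*gupbu*, *weru*); -ara when the last vowel of the stem is an unrounded vowel (*sudibi*, *heta*).
*renudu* — last vowel /u/ (a rounded vowel) → -o → *renuduo*.
Since the last vowel of *zubi* is /i/ (an unrounded vowel), it takes -ara, giving *zubiara*.

renuduo, zubiara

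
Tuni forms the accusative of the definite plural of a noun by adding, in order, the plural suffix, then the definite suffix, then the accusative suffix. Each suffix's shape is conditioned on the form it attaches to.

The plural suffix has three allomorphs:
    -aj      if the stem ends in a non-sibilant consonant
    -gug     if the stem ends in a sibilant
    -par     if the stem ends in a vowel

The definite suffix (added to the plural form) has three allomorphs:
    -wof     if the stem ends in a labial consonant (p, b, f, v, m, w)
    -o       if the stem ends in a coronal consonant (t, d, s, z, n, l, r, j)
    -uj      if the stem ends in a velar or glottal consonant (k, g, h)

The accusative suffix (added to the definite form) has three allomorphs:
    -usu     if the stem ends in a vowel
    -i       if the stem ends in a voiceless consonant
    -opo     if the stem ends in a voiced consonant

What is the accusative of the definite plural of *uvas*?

The final sound of *uvas* is /s/, which is a sibilant, so the plural suffix is -gug, giving *uvasgug*.
The plural form *uvasgug* — final consonant /g/ (velar/glottal) → -uj → *uvasguguj*.
Since the final sound of the definite form *uvasguguj* is /j/ (a voiced consonant), it takes -opo, giving *uvasgugujopo*.

uvasgugujopo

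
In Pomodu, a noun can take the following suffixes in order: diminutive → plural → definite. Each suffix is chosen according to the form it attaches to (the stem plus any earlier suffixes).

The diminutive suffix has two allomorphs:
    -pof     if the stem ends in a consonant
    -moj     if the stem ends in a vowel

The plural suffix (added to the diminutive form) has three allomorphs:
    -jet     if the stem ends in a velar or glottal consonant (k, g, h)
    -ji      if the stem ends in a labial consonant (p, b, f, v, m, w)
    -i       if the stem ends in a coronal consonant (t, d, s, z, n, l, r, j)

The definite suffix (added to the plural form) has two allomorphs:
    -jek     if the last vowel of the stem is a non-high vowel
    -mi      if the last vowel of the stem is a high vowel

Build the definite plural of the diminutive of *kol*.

kolpofjimi

*kol* — final sound /l/ (a consonant) → -pof → *kolpof*.
The final consonant of the diminutive form *kolpof* is /f/, which is labial, so the plural suffix is -ji, giving *kolpofji*.
The last vowel of the plural form *kolpofji* is /i/, which is a high vowel, so the definite suffix is -mi, giving *kolpofjimi*.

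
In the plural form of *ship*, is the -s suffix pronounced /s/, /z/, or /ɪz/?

The stem *ship* ends in a voiceless non-sibilant consonant.
The plural suffix surfaces as /ɪz/ after sibilants, /s/ after other voiceless consonants, and /z/ after other voiced sounds.
So the plural -s on *ship* is pronounced /s/.

/s/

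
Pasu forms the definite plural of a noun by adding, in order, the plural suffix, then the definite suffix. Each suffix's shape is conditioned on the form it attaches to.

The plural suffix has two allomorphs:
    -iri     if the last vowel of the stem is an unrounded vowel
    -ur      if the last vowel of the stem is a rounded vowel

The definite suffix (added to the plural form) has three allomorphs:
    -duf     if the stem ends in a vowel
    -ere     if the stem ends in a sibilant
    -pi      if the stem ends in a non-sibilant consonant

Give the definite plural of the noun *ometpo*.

The last vowel of *ometpo* is /o/, which is a rounded vowel, so the plural suffix is -ur, giving *ometpour*.
The final sound of the plural form *ometpour* is /r/, which is a non-sibilant consonant, so the definite suffix is -pi, giving *ometpourpi*.

ometpourpi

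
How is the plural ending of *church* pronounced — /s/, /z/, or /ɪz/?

The stem *church* ends in a sibilant (/s, z, ʃ, ʒ, tʃ, dʒ/).
The plural suffix surfaces as /ɪz/ after sibilants, /s/ after other voiceless consonants, and /z/ after other voiced sounds.
So the plural -s on *church* is pronounced /ɪz/.

/ɪz/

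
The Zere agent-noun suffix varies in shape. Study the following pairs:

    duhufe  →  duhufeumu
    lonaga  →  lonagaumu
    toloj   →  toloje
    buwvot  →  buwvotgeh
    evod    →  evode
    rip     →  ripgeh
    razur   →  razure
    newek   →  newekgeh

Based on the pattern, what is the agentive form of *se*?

The suffix is conditioned by the final sound: -geh when the stem ends in a voiceless consonant (*buwvot*, *rip*, *newek*); -e when the stem ends in a voiced consonant (*toloj*, *evod*, *razur*); -umu when the stem ends in a vowel (*duhufe*, *lonaga*).
The final sound of *se* is /e/, which is a vowel, so the suffix is -umu, giving *seumu*.

seumu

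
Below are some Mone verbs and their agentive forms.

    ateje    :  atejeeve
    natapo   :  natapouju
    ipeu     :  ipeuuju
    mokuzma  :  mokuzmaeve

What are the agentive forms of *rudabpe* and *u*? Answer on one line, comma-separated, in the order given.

Looking at the last vowel of each stem: -uju when the last vowel of the stem is a rounded vowel (*natapo*, *ipeu*); -eve when the last vowel of the stem is an unrounded vowel (*ateje*, *mokuzma*).
*rudabpe* — last vowel /e/ (an unrounded vowel) → -eve → *rudabpeeve*.
*u*: last vowel = /u/, a rounded vowel → -uju → *uuju*.

rudabpeeve, uuju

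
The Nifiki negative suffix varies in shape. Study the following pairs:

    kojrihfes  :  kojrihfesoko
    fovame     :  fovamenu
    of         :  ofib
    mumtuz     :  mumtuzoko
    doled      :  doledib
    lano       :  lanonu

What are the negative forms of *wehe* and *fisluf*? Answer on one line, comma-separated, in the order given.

Looking at the final sound of each stem: -oko when the stem ends in a sibilant (*kojrihfes*, *mumtuz*); -ib when the stem ends in a non-sibilant consonant (*of*, *doled*); -nu when the stem ends in a vowel (*fovame*, *lano*).
*wehe* — final sound /e/ (a vowel) → -nu → *wehenu*.
*fisluf* — final sound /f/ (a non-sibilant consonant) → -ib → *fislufib*.

wehenu, fislufib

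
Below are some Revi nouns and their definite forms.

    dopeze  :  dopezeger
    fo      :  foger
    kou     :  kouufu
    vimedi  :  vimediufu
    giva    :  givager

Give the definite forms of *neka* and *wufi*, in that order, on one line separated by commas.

The suffix is conditioned by the last vowel: -ufu when the last vowel of the stem is a high vowel (*kou*, *vimedi*); -ger when the last vowel of the stem is a non-high vowel (*dopeze*, *fo*, *giva*).
The last vowel of *neka* is /a/, which is a non-high vowel, so the suffix is -ger, giving *nekager*.
*wufi* — last vowel /i/ (a high vowel) → -ufu → *wufiufu*.

nekager, wufiufu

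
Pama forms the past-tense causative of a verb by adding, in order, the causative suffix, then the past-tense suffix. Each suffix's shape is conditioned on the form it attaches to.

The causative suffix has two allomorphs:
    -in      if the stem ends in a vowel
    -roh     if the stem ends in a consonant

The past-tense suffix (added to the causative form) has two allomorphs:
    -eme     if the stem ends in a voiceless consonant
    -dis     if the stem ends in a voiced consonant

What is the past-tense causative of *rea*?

reaindis

The final sound of *rea* is /a/, which is a vowel, so the causative suffix is -in, giving *reain*.
The causative form *reain*: final consonant = /n/, voiced → -dis → *reaindis*.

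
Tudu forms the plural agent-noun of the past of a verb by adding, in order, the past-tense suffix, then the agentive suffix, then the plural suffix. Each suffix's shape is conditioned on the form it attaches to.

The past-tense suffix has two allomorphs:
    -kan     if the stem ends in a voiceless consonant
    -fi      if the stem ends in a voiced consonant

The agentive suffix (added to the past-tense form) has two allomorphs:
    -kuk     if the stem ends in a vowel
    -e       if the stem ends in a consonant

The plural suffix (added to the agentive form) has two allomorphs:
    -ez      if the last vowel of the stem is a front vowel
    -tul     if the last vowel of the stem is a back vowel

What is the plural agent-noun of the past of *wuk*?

wukkaneez

Since the final consonant of *wuk* is /k/ (voiceless), it takes -kan, giving *wukkan*.
The final sound of the past-tense form *wukkan* is /n/, which is a consonant, so the agentive suffix is -e, giving *wukkane*.
The agentive form *wukkane*: last vowel = /e/, a front vowel → -ez → *wukkaneez*.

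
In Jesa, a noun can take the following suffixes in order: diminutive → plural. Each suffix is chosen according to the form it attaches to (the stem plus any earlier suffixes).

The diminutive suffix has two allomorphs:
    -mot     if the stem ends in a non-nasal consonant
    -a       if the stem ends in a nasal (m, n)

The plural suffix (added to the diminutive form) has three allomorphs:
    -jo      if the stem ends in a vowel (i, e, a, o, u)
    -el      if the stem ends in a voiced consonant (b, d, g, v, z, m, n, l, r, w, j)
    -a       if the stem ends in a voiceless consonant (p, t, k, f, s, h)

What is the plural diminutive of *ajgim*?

ajgimajo

Since the final consonant of *ajgim* is /m/ (a nasal), it takes -a, giving *ajgima*.
The diminutive form *ajgima*: final sound = /a/, a vowel → -jo → *ajgimajo*.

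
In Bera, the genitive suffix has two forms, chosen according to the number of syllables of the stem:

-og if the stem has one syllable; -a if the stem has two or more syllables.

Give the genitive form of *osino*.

osinoa

*osino* has 3 syllables, so the suffix is -a, giving *osinoa*.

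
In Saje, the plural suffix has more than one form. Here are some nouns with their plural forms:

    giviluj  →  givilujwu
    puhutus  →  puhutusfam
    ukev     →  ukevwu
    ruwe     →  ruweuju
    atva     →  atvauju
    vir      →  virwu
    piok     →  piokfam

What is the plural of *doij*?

The alternation tracks the final sound of the stem — -fam when the stem ends in a voiceless consonant (*puhutus*, *piok*); -wu when the stem ends in a voiced consonant (*giviluj*, *ukev*, *vir*); -uju when the stem ends in a vowel (*ruwe*, *atva*).
*doij*: final sound = /j/, a voiced consonant → -wu → *doijwu*.

doijwu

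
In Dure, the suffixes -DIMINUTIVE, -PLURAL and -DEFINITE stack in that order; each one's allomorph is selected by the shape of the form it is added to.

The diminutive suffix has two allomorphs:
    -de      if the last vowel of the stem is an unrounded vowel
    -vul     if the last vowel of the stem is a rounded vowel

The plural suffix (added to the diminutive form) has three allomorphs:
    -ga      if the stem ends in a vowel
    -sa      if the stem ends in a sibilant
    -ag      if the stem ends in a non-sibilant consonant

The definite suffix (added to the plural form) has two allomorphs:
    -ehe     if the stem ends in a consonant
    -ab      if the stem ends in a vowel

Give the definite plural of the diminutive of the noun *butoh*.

butohvulagehe

*butoh* — last vowel /o/ (a rounded vowel) → -vul → *butohvul*.
The diminutive form *butohvul*: final sound = /l/, a non-sibilant consonant → -ag → *butohvulag*.
The plural form *butohvulag* — final sound /g/ (a consonant) → -ehe → *butohvulagehe*.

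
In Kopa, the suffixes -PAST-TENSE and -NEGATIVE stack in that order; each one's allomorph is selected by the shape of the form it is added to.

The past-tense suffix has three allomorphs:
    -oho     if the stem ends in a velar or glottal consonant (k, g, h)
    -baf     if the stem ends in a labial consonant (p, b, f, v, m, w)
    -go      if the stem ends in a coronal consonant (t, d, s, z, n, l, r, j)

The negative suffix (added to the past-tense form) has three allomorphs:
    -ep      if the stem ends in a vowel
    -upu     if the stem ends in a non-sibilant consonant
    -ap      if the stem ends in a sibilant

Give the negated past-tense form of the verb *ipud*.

*ipud* — final consonant /d/ (coronal) → -go → *ipudgo*.
Since the final sound of the past-tense form *ipudgo* is /o/ (a vowel), it takes -ep, giving *ipudgoep*.

ipudgoep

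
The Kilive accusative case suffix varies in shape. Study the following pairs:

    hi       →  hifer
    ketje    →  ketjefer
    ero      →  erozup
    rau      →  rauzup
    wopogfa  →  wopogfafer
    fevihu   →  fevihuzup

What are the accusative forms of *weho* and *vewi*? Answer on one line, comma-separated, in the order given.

The suffix is conditioned by the last vowel: -zup when the last vowel of the stem is a rounded vowel (*ero*, *rau*, *fevihu*); -fer when the last vowel of the stem is an unrounded vowel (*hi*, *ketje*, *wopogfa*).
*weho* — last vowel /o/ (a rounded vowel) → -zup → *wehozup*.
*vewi*: last vowel = /i/, an unrounded vowel → -fer → *vewifer*.

wehozup, vewifer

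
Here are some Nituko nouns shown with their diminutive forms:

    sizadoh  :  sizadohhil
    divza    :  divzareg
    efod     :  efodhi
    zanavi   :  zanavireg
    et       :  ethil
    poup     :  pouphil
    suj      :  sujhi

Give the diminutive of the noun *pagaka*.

Looking at the final sound of each stem: -hil when the stem ends in a voiceless consonant (*sizadoh*, *et*, *poup*); -hi when the stem ends in a voiced consonant (*efod*, *suj*); -reg when the stem ends in a vowel (*divza*, *zanavi*).
Since the final sound of *pagaka* is /a/ (a vowel), it takes -reg, giving *pagakareg*.

pagakareg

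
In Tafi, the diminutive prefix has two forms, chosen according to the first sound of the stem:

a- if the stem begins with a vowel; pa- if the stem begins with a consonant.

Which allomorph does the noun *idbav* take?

a-

*idbav* — first sound /i/ (a vowel) → a-.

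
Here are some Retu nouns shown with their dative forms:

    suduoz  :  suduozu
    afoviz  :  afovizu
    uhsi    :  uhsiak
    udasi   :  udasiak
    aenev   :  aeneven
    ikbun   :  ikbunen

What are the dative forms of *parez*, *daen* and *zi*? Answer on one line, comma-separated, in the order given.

The pattern is sibilance of the final sound: -u when the stem ends in a sibilant (*suduoz*, *afoviz*); -en when the stem ends in a non-sibilant consonant (*aenev*, *ikbun*); -ak when the stem ends in a vowel (*uhsi*, *udasi*).
Since the final sound of *parez* is /z/ (a sibilant), it takes -u, giving *parezu*.
The final sound of *daen* is /n/, which is a non-sibilant consonant, so the suffix is -en, giving *daenen*.
*zi* — final sound /i/ (a vowel) → -ak → *ziak*.

parezu, daenen, ziak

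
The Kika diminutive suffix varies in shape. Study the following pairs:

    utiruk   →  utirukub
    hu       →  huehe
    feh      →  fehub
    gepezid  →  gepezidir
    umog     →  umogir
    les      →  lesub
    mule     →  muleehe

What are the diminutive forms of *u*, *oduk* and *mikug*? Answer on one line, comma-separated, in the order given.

The suffix is conditioned by the final sound: -ub when the stem ends in a voiceless consonant (*utiruk*, *feh*, *les*); -ir when the stem ends in a voiced consonant (*gepezid*, *umog*); -ehe when the stem ends in a vowel (*hu*, *mule*).
*u* — final sound /u/ (a vowel) → -ehe → *uehe*.
Since the final sound of *oduk* is /k/ (a voiceless consonant), it takes -ub, giving *odukub*.
*mikug* — final sound /g/ (a voiced consonant) → -ir → *mikugir*.

uehe, odukub, mikugir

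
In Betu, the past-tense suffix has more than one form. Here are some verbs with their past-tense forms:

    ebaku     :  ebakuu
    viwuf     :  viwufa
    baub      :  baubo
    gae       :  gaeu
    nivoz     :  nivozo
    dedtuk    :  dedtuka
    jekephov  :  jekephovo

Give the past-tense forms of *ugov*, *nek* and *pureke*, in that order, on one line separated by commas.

The suffix is conditioned by the final sound: -a when the stem ends in a voiceless consonant (*viwuf*, *dedtuk*); -o when the stem ends in a voiced consonant (*baub*, *nivoz*, *jekephov*); -u when the stem ends in a vowel (*ebaku*, *gae*).
The final sound of *ugov* is /v/, which is a voiced consonant, so the suffix is -o, giving *ugovo*.
Since the final sound of *nek* is /k/ (a voiceless consonant), it takes -a, giving *neka*.
*pureke*: final sound = /e/, a vowel → -u → *purekeu*.

ugovo, neka, purekeu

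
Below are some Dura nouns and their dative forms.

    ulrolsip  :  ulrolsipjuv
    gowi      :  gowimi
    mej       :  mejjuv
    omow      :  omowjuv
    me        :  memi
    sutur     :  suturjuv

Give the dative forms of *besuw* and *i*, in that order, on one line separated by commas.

besuwjuv, imi

The pattern is consonant vs. vowel: -juv when the stem ends in a consonant (*ulrolsip*, *mej*, *omow*, *sutur*); -mi when the stem ends in a vowel (*gowi*, *me*).
The final sound of *besuw* is /w/, which is a consonant, so the suffix is -juv, giving *besuwjuv*.
*i*: final sound = /i/, a vowel → -mi → *imi*.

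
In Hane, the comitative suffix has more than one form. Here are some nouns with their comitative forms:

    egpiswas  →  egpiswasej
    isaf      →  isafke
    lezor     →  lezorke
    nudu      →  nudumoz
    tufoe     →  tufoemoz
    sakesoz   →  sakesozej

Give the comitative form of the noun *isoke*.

isokemoz

Looking at the final sound of each stem: -ej when the stem ends in a sibilant (*egpiswas*, *sakesoz*); -ke when the stem ends in a non-sibilant consonant (*isaf*, *lezor*); -moz when the stem ends in a vowel (*nudu*, *tufoe*).
*isoke*: final sound = /e/, a vowel → -moz → *isokemoz*.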